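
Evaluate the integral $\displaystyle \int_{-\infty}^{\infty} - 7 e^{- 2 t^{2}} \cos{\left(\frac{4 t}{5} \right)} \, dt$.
$- \frac{7 \sqrt{2} \sqrt{\pi}}{2 e^{\frac{2}{25}}}$

Treat the cosine frequency as a parameter and define $I(b) = \int_{-\infty}^{\infty} - 7 e^{- 2 t^{2}} \cos{\left(b t \right)} \, dt$.

Differentiating under the integral sign,
$$I'(b) = \int_{-\infty}^{\infty} 7 t e^{- 2 t^{2}} \sin{\left(b t \right)} \, dt.$$

Integrate $\int_{-\infty}^{\infty} t \sin(b t)\, e^{- 2 t^{2}}\, dt$ by parts with $u = \sin(b t)$ and $dv = t\, e^{- 2 t^{2}}\, dt$, giving $v = - \frac{e^{- 2 t^{2}}}{4}$. The boundary term vanishes and
$$\int_{-\infty}^{\infty} t \sin(b t)\, e^{- 2 t^{2}}\, dt = \frac{b}{4} \int_{-\infty}^{\infty} \cos(b t)\, e^{- 2 t^{2}}\, dt,$$
so $I'(b) = - \frac{b}{4}\, I(b)$.

This is a separable first-order ODE; solving with the initial condition $I(0) = \int_{-\infty}^{\infty} - 7 e^{- 2 t^{2}}\,dt = - \frac{7 \sqrt{2} \sqrt{\pi}}{2}$ gives
$$I(b) = - \frac{7 \sqrt{2} \sqrt{\pi} e^{- \frac{b^{2}}{8}}}{2}.$$

Setting $b = \frac{4}{5}$:
$$I = - \frac{7 \sqrt{2} \sqrt{\pi}}{2 e^{\frac{2}{25}}}.$$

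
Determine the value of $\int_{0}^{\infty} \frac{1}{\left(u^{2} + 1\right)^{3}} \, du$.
$\frac{3 \pi}{16}$

Recall the elementary integral
$$J(a) = \int_{0}^{\infty} \frac{1}{a^{2} + u^{2}} \, du = \frac{\pi}{2 a}.$$

Differentiating under the integral sign with respect to $a$,
$$\frac{dJ}{da} = \int_{0}^{\infty} - \frac{2 a}{\left(a^{2} + u^{2}\right)^{2}} \, du = - \frac{\pi}{2 a^{2}},$$
so $\int_{0}^{\infty} \frac{1}{\left(a^{2} + u^{2}\right)^{2}} \, du = \frac{\pi}{4 a^{3}}$.

Repeating — each differentiation of $1/(u^2+a^2)^j$ produces $-2ja/(u^2+a^2)^{j+1}$ — and dividing through by $-2ja$ at each step yields, after $2$ differentiations in total,
$$\int_{0}^{\infty} \frac{1}{\left(a^{2} + u^{2}\right)^{3}} \, du = \frac{3 \pi}{16 a^{5}}.$$

Setting $a = 1$:
$$I = \frac{3 \pi}{16}.$$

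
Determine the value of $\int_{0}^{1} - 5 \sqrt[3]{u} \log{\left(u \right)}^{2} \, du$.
$- \frac{135}{32}$

Start from the elementary integral
$$J(a) = \int_{0}^{1} - 5 u^{a} \, du = - \frac{5}{a + 1}.$$

Differentiating under the integral sign brings down a factor of $\ln u$:
$$\frac{dJ}{da} = \int_{0}^{1} - 5 u^{a} \log{\left(u \right)} \, du = \frac{5}{\left(a + 1\right)^{2}}.$$

Repeating twice in total — each differentiation brings down another $\ln u$ — gives
$$\frac{d^{2}J}{da^{2}} = \int_{0}^{1} - 5 u^{a} \log{\left(u \right)}^{2} \, du = - \frac{10}{\left(a + 1\right)^{3}},$$
and the integrand here is exactly the target integrand, so $I = - \frac{10}{\left(a + 1\right)^{3}}$.

Setting $a = \frac{1}{3}$:
$$I = - \frac{135}{32}.$$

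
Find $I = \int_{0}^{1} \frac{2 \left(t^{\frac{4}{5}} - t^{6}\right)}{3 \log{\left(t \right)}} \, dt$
$- \log{\left(\frac{105^{\frac{2}{3}}}{9} \right)}$

Introduce a parameter $a$ in the exponent: let $I(a) = \int_{0}^{1} \frac{2 \left(t^{\frac{4}{5}} - t^{a}\right)}{3 \log{\left(t \right)}} \, dt$.

Since $\dfrac{\partial}{\partial a}\,t^{a} = t^{a} \ln t$, the $\ln t$ in the denominator cancels and
$$\frac{dI}{da} = \int_{0}^{1} - \frac{2}{3} t^{a} \, dt = - \frac{2}{3} \left[\frac{t^{a+1}}{a+1}\right]_0^1 = - \frac{2}{3 a + 3}.$$

Integrating with respect to $a$ gives $I(a) = - \log{\left(\frac{15^{\frac{2}{3}} \left(a + 1\right)^{\frac{2}{3}}}{9} \right)} + C$.

At $a = \frac{4}{5}$ the integrand is identically $0$, so $I(\frac{4}{5}) = 0$. The closed form gives $0$, hence $C = 0$.

Setting $a = 6$:
$$I = - \log{\left(\frac{105^{\frac{2}{3}}}{9} \right)}.$$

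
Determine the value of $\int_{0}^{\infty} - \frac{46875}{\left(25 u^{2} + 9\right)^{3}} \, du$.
$- \frac{3125 \pi}{432}$

Start from the standard arctangent integral
$$J(a) = \int_{0}^{\infty} - \frac{3}{a^{2} + u^{2}} \, du = - \frac{3 \pi}{2 a}.$$

Differentiating under the integral sign with respect to $a$,
$$\frac{dJ}{da} = \int_{0}^{\infty} \frac{6 a}{\left(a^{2} + u^{2}\right)^{2}} \, du = \frac{3 \pi}{2 a^{2}},$$
so $\int_{0}^{\infty} - \frac{3}{\left(a^{2} + u^{2}\right)^{2}} \, du = - \frac{3 \pi}{4 a^{3}}$.

Repeating — each differentiation of $1/(u^2+a^2)^j$ produces $-2ja/(u^2+a^2)^{j+1}$ — and dividing through by $-2ja$ at each step yields, after $2$ differentiations in total,
$$\int_{0}^{\infty} - \frac{3}{\left(a^{2} + u^{2}\right)^{3}} \, du = - \frac{9 \pi}{16 a^{5}}.$$

Setting $a = \frac{3}{5}$:
$$I = - \frac{3125 \pi}{432}.$$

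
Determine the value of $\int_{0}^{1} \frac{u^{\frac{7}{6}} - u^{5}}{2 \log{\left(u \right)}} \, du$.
$- \log{\left(6 \right)} + \frac{\log{\left(13 \right)}}{2}$

Consider the one-parameter family: let $I(a) = \int_{0}^{1} \frac{u^{\frac{7}{6}} - u^{a}}{2 \log{\left(u \right)}} \, du$.

Since $\dfrac{\partial}{\partial a}\,u^{a} = u^{a} \ln u$, the $\ln u$ in the denominator cancels and
$$\frac{dI}{da} = \int_{0}^{1} - \frac{1}{2} u^{a} \, du = - \frac{1}{2} \left[\frac{u^{a+1}}{a+1}\right]_0^1 = - \frac{1}{2 a + 2}.$$

Integrating with respect to $a$ gives $I(a) = - \frac{\log{\left(a + 1 \right)}}{2} - \frac{\log{\left(6 \right)}}{2} + \frac{\log{\left(13 \right)}}{2} + C$.

At $a = \frac{7}{6}$ the integrand is identically $0$, so $I(\frac{7}{6}) = 0$. The closed form gives $0$, hence $C = 0$.

Setting $a = 5$:
$$I = - \log{\left(6 \right)} + \frac{\log{\left(13 \right)}}{2}.$$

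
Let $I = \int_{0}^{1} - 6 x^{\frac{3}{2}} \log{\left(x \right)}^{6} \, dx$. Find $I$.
$- \frac{110592}{15625}$

Start from the elementary integral
$$J(a) = \int_{0}^{1} - 6 x^{a} \, dx = - \frac{6}{a + 1}.$$

Differentiating under the integral sign brings down a factor of $\ln x$:
$$\frac{dJ}{da} = \int_{0}^{1} - 6 x^{a} \log{\left(x \right)} \, dx = \frac{6}{\left(a + 1\right)^{2}}.$$

Repeating $6$ times in total — each differentiation brings down another $\ln x$ — gives
$$\frac{d^{6}J}{da^{6}} = \int_{0}^{1} - 6 x^{a} \log{\left(x \right)}^{6} \, dx = - \frac{4320}{\left(a + 1\right)^{7}},$$
and the integrand here is exactly the target integrand, so $I = - \frac{4320}{\left(a + 1\right)^{7}}$.

Setting $a = \frac{3}{2}$:
$$I = - \frac{110592}{15625}.$$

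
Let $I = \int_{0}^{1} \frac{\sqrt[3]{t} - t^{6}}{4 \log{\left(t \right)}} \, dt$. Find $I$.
$- \frac{\log{\left(7 \right)}}{4} - \frac{\log{\left(3 \right)}}{4} + \frac{\log{\left(2 \right)}}{2}$

Introduce a parameter $a$ in the exponent: let $I(a) = \int_{0}^{1} \frac{\sqrt[3]{t} - t^{a}}{4 \log{\left(t \right)}} \, dt$.

Since $\dfrac{\partial}{\partial a}\,t^{a} = t^{a} \ln t$, the $\ln t$ in the denominator cancels and
$$\frac{dI}{da} = \int_{0}^{1} - \frac{1}{4} t^{a} \, dt = - \frac{1}{4} \left[\frac{t^{a+1}}{a+1}\right]_0^1 = - \frac{1}{4 a + 4}.$$

Integrating with respect to $a$ gives $I(a) = - \frac{\log{\left(a + 1 \right)}}{4} - \frac{\log{\left(3 \right)}}{4} + \frac{\log{\left(2 \right)}}{2} + C$.

At $a = \frac{1}{3}$ the integrand is identically $0$, so $I(\frac{1}{3}) = 0$. The closed form gives $0$, hence $C = 0$.

Setting $a = 6$:
$$I = - \frac{\log{\left(7 \right)}}{4} - \frac{\log{\left(3 \right)}}{4} + \frac{\log{\left(2 \right)}}{2}.$$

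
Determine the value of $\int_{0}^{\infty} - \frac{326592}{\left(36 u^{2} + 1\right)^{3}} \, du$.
$- 10206 \pi$

Start from the standard arctangent integral
$$J(a) = \int_{0}^{\infty} - \frac{7}{a^{2} + u^{2}} \, du = - \frac{7 \pi}{2 a}.$$

Differentiating under the integral sign with respect to $a$,
$$\frac{dJ}{da} = \int_{0}^{\infty} \frac{14 a}{\left(a^{2} + u^{2}\right)^{2}} \, du = \frac{7 \pi}{2 a^{2}},$$
so $\int_{0}^{\infty} - \frac{7}{\left(a^{2} + u^{2}\right)^{2}} \, du = - \frac{7 \pi}{4 a^{3}}$.

Repeating — each differentiation of $1/(u^2+a^2)^j$ produces $-2ja/(u^2+a^2)^{j+1}$ — and dividing through by $-2ja$ at each step yields, after $2$ differentiations in total,
$$\int_{0}^{\infty} - \frac{7}{\left(a^{2} + u^{2}\right)^{3}} \, du = - \frac{21 \pi}{16 a^{5}}.$$

Setting $a = \frac{1}{6}$:
$$I = - 10206 \pi.$$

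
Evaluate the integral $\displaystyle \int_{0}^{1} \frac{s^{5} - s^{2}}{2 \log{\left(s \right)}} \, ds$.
$\frac{\log{\left(2 \right)}}{2}$

Introduce a parameter $a$ in the exponent: let $I(a) = \int_{0}^{1} \frac{- s^{2} + s^{a}}{2 \log{\left(s \right)}} \, ds$.

Since $\dfrac{\partial}{\partial a}\,s^{a} = s^{a} \ln s$, the $\ln s$ in the denominator cancels and
$$\frac{dI}{da} = \int_{0}^{1} \frac{1}{2} s^{a} \, ds = \frac{1}{2} \left[\frac{s^{a+1}}{a+1}\right]_0^1 = \frac{1}{2 \left(a + 1\right)}.$$

Integrating with respect to $a$ gives $I(a) = \frac{\log{\left(a + 1 \right)}}{2} - \frac{\log{\left(3 \right)}}{2} + C$.

At $a = 2$ the integrand is identically $0$, so $I(2) = 0$. The closed form gives $0$, hence $C = 0$.

Setting $a = 5$:
$$I = \frac{\log{\left(2 \right)}}{2}.$$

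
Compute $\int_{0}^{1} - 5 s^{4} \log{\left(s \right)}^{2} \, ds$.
$- \frac{2}{25}$

Start from the elementary integral
$$J(a) = \int_{0}^{1} - 5 s^{a} \, ds = - \frac{5}{a + 1}.$$

Differentiating under the integral sign brings down a factor of $\ln s$:
$$\frac{dJ}{da} = \int_{0}^{1} - 5 s^{a} \log{\left(s \right)} \, ds = \frac{5}{\left(a + 1\right)^{2}}.$$

Repeating twice in total — each differentiation brings down another $\ln s$ — gives
$$\frac{d^{2}J}{da^{2}} = \int_{0}^{1} - 5 s^{a} \log{\left(s \right)}^{2} \, ds = - \frac{10}{\left(a + 1\right)^{3}},$$
and the integrand here is exactly the target integrand, so $I = - \frac{10}{\left(a + 1\right)^{3}}$.

Setting $a = 4$:
$$I = - \frac{2}{25}.$$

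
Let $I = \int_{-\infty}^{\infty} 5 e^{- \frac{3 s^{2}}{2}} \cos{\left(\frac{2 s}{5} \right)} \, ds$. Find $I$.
$\frac{5 \sqrt{6} \sqrt{\pi}}{3 e^{\frac{2}{75}}}$

Define $I(b) = \int_{-\infty}^{\infty} 5 e^{- \frac{3 s^{2}}{2}} \cos{\left(b s \right)} \, ds$.

Differentiating under the integral sign,
$$I'(b) = \int_{-\infty}^{\infty} - 5 s e^{- \frac{3 s^{2}}{2}} \sin{\left(b s \right)} \, ds.$$

Integrate $\int_{-\infty}^{\infty} s \sin(b s)\, e^{- \frac{3 s^{2}}{2}}\, ds$ by parts with $u = \sin(b s)$ and $dv = s\, e^{- \frac{3 s^{2}}{2}}\, ds$, giving $v = - \frac{e^{- \frac{3 s^{2}}{2}}}{3}$. The boundary term vanishes and
$$\int_{-\infty}^{\infty} s \sin(b s)\, e^{- \frac{3 s^{2}}{2}}\, ds = \frac{b}{3} \int_{-\infty}^{\infty} \cos(b s)\, e^{- \frac{3 s^{2}}{2}}\, ds,$$
so $I'(b) = - \frac{b}{3}\, I(b)$.

This is a separable first-order ODE; solving with the initial condition $I(0) = \int_{-\infty}^{\infty} 5 e^{- \frac{3 s^{2}}{2}}\,ds = \frac{5 \sqrt{6} \sqrt{\pi}}{3}$ gives
$$I(b) = \frac{5 \sqrt{6} \sqrt{\pi} e^{- \frac{b^{2}}{6}}}{3}.$$

Setting $b = \frac{2}{5}$:
$$I = \frac{5 \sqrt{6} \sqrt{\pi}}{3 e^{\frac{2}{75}}}.$$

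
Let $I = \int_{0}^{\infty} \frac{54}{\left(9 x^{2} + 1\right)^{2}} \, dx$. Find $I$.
$\frac{9 \pi}{2}$

Recall the elementary integral
$$J(a) = \int_{0}^{\infty} \frac{2}{3 \left(a^{2} + x^{2}\right)} \, dx = \frac{\pi}{3 a}.$$

Differentiating under the integral sign with respect to $a$,
$$\frac{dJ}{da} = \int_{0}^{\infty} - \frac{4 a}{3 \left(a^{2} + x^{2}\right)^{2}} \, dx = - \frac{\pi}{3 a^{2}},$$
so $\int_{0}^{\infty} \frac{2}{3 \left(a^{2} + x^{2}\right)^{2}} \, dx = \frac{\pi}{6 a^{3}}$.

Setting $a = \frac{1}{3}$:
$$I = \frac{9 \pi}{2}.$$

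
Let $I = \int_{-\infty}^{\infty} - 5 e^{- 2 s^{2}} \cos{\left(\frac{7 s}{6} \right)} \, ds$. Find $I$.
$- \frac{5 \sqrt{2} \sqrt{\pi}}{2 e^{\frac{49}{288}}}$

Define $I(b) = \int_{-\infty}^{\infty} - 5 e^{- 2 s^{2}} \cos{\left(b s \right)} \, ds$.

Differentiating under the integral sign,
$$I'(b) = \int_{-\infty}^{\infty} 5 s e^{- 2 s^{2}} \sin{\left(b s \right)} \, ds.$$

Integrate $\int_{-\infty}^{\infty} s \sin(b s)\, e^{- 2 s^{2}}\, ds$ by parts with $u = \sin(b s)$ and $dv = s\, e^{- 2 s^{2}}\, ds$, giving $v = - \frac{e^{- 2 s^{2}}}{4}$. The boundary term vanishes and
$$\int_{-\infty}^{\infty} s \sin(b s)\, e^{- 2 s^{2}}\, ds = \frac{b}{4} \int_{-\infty}^{\infty} \cos(b s)\, e^{- 2 s^{2}}\, ds,$$
so $I'(b) = - \frac{b}{4}\, I(b)$.

This is a separable first-order ODE; solving with the initial condition $I(0) = \int_{-\infty}^{\infty} - 5 e^{- 2 s^{2}}\,ds = - \frac{5 \sqrt{2} \sqrt{\pi}}{2}$ gives
$$I(b) = - \frac{5 \sqrt{2} \sqrt{\pi} e^{- \frac{b^{2}}{8}}}{2}.$$

Setting $b = \frac{7}{6}$:
$$I = - \frac{5 \sqrt{2} \sqrt{\pi}}{2 e^{\frac{49}{288}}}.$$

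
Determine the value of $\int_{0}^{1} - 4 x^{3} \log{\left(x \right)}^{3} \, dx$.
$\frac{3}{32}$

Consider the simpler parametrised integral
$$J(a) = \int_{0}^{1} - 4 x^{a} \, dx = - \frac{4}{a + 1}.$$

Differentiating under the integral sign brings down a factor of $\ln x$:
$$\frac{dJ}{da} = \int_{0}^{1} - 4 x^{a} \log{\left(x \right)} \, dx = \frac{4}{\left(a + 1\right)^{2}}.$$

Repeating $3$ times in total — each differentiation brings down another $\ln x$ — gives
$$\frac{d^{3}J}{da^{3}} = \int_{0}^{1} - 4 x^{a} \log{\left(x \right)}^{3} \, dx = \frac{24}{\left(a + 1\right)^{4}},$$
and the integrand here is exactly the target integrand, so $I = \frac{24}{\left(a + 1\right)^{4}}$.

Setting $a = 3$:
$$I = \frac{3}{32}.$$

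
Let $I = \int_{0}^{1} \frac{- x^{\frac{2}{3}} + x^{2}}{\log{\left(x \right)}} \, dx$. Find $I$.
$\log{\left(\frac{9}{5} \right)}$

Replace the exponent $2$ by a parameter $a$: let $I(a) = \int_{0}^{1} \frac{- x^{\frac{2}{3}} + x^{a}}{\log{\left(x \right)}} \, dx$.

Since $\dfrac{\partial}{\partial a}\,x^{a} = x^{a} \ln x$, the $\ln x$ in the denominator cancels and
$$\frac{dI}{da} = \int_{0}^{1} x^{a} \, dx = \left[\frac{x^{a+1}}{a+1}\right]_0^1 = \frac{1}{a + 1}.$$

Integrating with respect to $a$ gives $I(a) = \log{\left(\frac{3 a}{5} + \frac{3}{5} \right)} + C$.

At $a = \frac{2}{3}$ the integrand is identically $0$, so $I(\frac{2}{3}) = 0$. The closed form gives $0$, hence $C = 0$.

Setting $a = 2$:
$$I = \log{\left(\frac{9}{5} \right)}.$$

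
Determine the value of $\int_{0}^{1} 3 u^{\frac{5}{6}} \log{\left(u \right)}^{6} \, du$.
$\frac{604661760}{19487171}$

Begin with the known integral
$$J(a) = \int_{0}^{1} 3 u^{a} \, du = \frac{3}{a + 1}.$$

Differentiating under the integral sign brings down a factor of $\ln u$:
$$\frac{dJ}{da} = \int_{0}^{1} 3 u^{a} \log{\left(u \right)} \, du = - \frac{3}{\left(a + 1\right)^{2}}.$$

Repeating $6$ times in total — each differentiation brings down another $\ln u$ — gives
$$\frac{d^{6}J}{da^{6}} = \int_{0}^{1} 3 u^{a} \log{\left(u \right)}^{6} \, du = \frac{2160}{\left(a + 1\right)^{7}},$$
and the integrand here is exactly the target integrand, so $I = \frac{2160}{\left(a + 1\right)^{7}}$.

Setting $a = \frac{5}{6}$:
$$I = \frac{604661760}{19487171}.$$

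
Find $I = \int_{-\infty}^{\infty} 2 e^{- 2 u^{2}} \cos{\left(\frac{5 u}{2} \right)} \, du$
$\frac{\sqrt{2} \sqrt{\pi}}{e^{\frac{25}{32}}}$

Treat the cosine frequency as a parameter and define $I(b) = \int_{-\infty}^{\infty} 2 e^{- 2 u^{2}} \cos{\left(b u \right)} \, du$.

Differentiating under the integral sign,
$$I'(b) = \int_{-\infty}^{\infty} - 2 u e^{- 2 u^{2}} \sin{\left(b u \right)} \, du.$$

Integrate $\int_{-\infty}^{\infty} u \sin(b u)\, e^{- 2 u^{2}}\, du$ by parts with $w = \sin(b u)$ and $dv = u\, e^{- 2 u^{2}}\, du$, giving $v = - \frac{e^{- 2 u^{2}}}{4}$. The boundary term vanishes and
$$\int_{-\infty}^{\infty} u \sin(b u)\, e^{- 2 u^{2}}\, du = \frac{b}{4} \int_{-\infty}^{\infty} \cos(b u)\, e^{- 2 u^{2}}\, du,$$
so $I'(b) = - \frac{b}{4}\, I(b)$.

This is a separable first-order ODE; solving with the initial condition $I(0) = \int_{-\infty}^{\infty} 2 e^{- 2 u^{2}}\,du = \sqrt{2} \sqrt{\pi}$ gives
$$I(b) = \sqrt{2} \sqrt{\pi} e^{- \frac{b^{2}}{8}}.$$

Setting $b = \frac{5}{2}$:
$$I = \frac{\sqrt{2} \sqrt{\pi}}{e^{\frac{25}{32}}}.$$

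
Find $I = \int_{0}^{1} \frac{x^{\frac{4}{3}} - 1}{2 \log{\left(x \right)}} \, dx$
$\log{\left(\frac{\sqrt{21}}{3} \right)}$

Introduce a parameter $a$ in the exponent: let $I(a) = \int_{0}^{1} \frac{x^{a} - 1}{2 \log{\left(x \right)}} \, dx$.

Since $\dfrac{\partial}{\partial a}\,x^{a} = x^{a} \ln x$, the $\ln x$ in the denominator cancels and
$$\frac{dI}{da} = \int_{0}^{1} \frac{1}{2} x^{a} \, dx = \frac{1}{2} \left[\frac{x^{a+1}}{a+1}\right]_0^1 = \frac{1}{2 \left(a + 1\right)}.$$

Integrating with respect to $a$ gives $I(a) = \frac{\log{\left(a + 1 \right)}}{2} + C$.

At $a = 0$ the integrand is identically $0$, so $I(0) = 0$. The closed form gives $0$, hence $C = 0$.

Setting $a = \frac{4}{3}$:
$$I = \log{\left(\frac{\sqrt{21}}{3} \right)}.$$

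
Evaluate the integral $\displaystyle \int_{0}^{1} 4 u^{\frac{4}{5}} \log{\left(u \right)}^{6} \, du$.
$\frac{25000000}{531441}$

Consider the simpler parametrised integral
$$J(a) = \int_{0}^{1} 4 u^{a} \, du = \frac{4}{a + 1}.$$

Differentiating under the integral sign brings down a factor of $\ln u$:
$$\frac{dJ}{da} = \int_{0}^{1} 4 u^{a} \log{\left(u \right)} \, du = - \frac{4}{\left(a + 1\right)^{2}}.$$

Repeating $6$ times in total — each differentiation brings down another $\ln u$ — gives
$$\frac{d^{6}J}{da^{6}} = \int_{0}^{1} 4 u^{a} \log{\left(u \right)}^{6} \, du = \frac{2880}{\left(a + 1\right)^{7}},$$
and the integrand here is exactly the target integrand, so $I = \frac{2880}{\left(a + 1\right)^{7}}$.

Setting $a = \frac{4}{5}$:
$$I = \frac{25000000}{531441}.$$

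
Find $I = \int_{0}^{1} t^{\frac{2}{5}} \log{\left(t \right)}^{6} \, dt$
$\frac{56250000}{823543}$

Begin with the known integral
$$J(a) = \int_{0}^{1} t^{a} \, dt = \frac{1}{a + 1}.$$

Differentiating under the integral sign brings down a factor of $\ln t$:
$$\frac{dJ}{da} = \int_{0}^{1} t^{a} \log{\left(t \right)} \, dt = - \frac{1}{\left(a + 1\right)^{2}}.$$

Repeating $6$ times in total — each differentiation brings down another $\ln t$ — gives
$$\frac{d^{6}J}{da^{6}} = \int_{0}^{1} t^{a} \log{\left(t \right)}^{6} \, dt = \frac{720}{\left(a + 1\right)^{7}},$$
and the integrand here is exactly the target integrand, so $I = \frac{720}{\left(a + 1\right)^{7}}$.

Setting $a = \frac{2}{5}$:
$$I = \frac{56250000}{823543}.$$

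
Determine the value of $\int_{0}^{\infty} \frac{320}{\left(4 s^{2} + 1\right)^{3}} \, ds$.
$30 \pi$

Recall the elementary integral
$$J(a) = \int_{0}^{\infty} \frac{5}{a^{2} + s^{2}} \, ds = \frac{5 \pi}{2 a}.$$

Differentiating under the integral sign with respect to $a$,
$$\frac{dJ}{da} = \int_{0}^{\infty} - \frac{10 a}{\left(a^{2} + s^{2}\right)^{2}} \, ds = - \frac{5 \pi}{2 a^{2}},$$
so $\int_{0}^{\infty} \frac{5}{\left(a^{2} + s^{2}\right)^{2}} \, ds = \frac{5 \pi}{4 a^{3}}$.

Repeating — each differentiation of $1/(s^2+a^2)^j$ produces $-2ja/(s^2+a^2)^{j+1}$ — and dividing through by $-2ja$ at each step yields, after $2$ differentiations in total,
$$\int_{0}^{\infty} \frac{5}{\left(a^{2} + s^{2}\right)^{3}} \, ds = \frac{15 \pi}{16 a^{5}}.$$

Setting $a = \frac{1}{2}$:
$$I = 30 \pi.$$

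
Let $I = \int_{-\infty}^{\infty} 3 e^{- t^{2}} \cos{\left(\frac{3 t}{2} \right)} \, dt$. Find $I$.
$\frac{3 \sqrt{\pi}}{e^{\frac{9}{16}}}$

Let $b$ denote the cosine frequency and define $I(b) = \int_{-\infty}^{\infty} 3 e^{- t^{2}} \cos{\left(b t \right)} \, dt$.

Differentiating under the integral sign,
$$I'(b) = \int_{-\infty}^{\infty} - 3 t e^{- t^{2}} \sin{\left(b t \right)} \, dt.$$

Integrate $\int_{-\infty}^{\infty} t \sin(b t)\, e^{- t^{2}}\, dt$ by parts with $u = \sin(b t)$ and $dv = t\, e^{- t^{2}}\, dt$, giving $v = - \frac{e^{- t^{2}}}{2}$. The boundary term vanishes and
$$\int_{-\infty}^{\infty} t \sin(b t)\, e^{- t^{2}}\, dt = \frac{b}{2} \int_{-\infty}^{\infty} \cos(b t)\, e^{- t^{2}}\, dt,$$
so $I'(b) = - \frac{b}{2}\, I(b)$.

This is a separable first-order ODE; solving with the initial condition $I(0) = \int_{-\infty}^{\infty} 3 e^{- t^{2}}\,dt = 3 \sqrt{\pi}$ gives
$$I(b) = 3 \sqrt{\pi} e^{- \frac{b^{2}}{4}}.$$

Setting $b = \frac{3}{2}$:
$$I = \frac{3 \sqrt{\pi}}{e^{\frac{9}{16}}}.$$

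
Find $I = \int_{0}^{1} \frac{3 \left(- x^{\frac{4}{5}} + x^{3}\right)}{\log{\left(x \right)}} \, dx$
$\log{\left(\frac{8000}{729} \right)}$

Consider the one-parameter family: let $I(a) = \int_{0}^{1} \frac{3 \left(- x^{\frac{4}{5}} + x^{a}\right)}{\log{\left(x \right)}} \, dx$.

Since $\dfrac{\partial}{\partial a}\,x^{a} = x^{a} \ln x$, the $\ln x$ in the denominator cancels and
$$\frac{dI}{da} = \int_{0}^{1} 3 x^{a} \, dx = 3 \left[\frac{x^{a+1}}{a+1}\right]_0^1 = \frac{3}{a + 1}.$$

Integrating with respect to $a$ gives $I(a) = \log{\left(\frac{125 \left(a + 1\right)^{3}}{729} \right)} + C$.

At $a = \frac{4}{5}$ the integrand is identically $0$, so $I(\frac{4}{5}) = 0$. The closed form gives $0$, hence $C = 0$.

Setting $a = 3$:
$$I = \log{\left(\frac{8000}{729} \right)}.$$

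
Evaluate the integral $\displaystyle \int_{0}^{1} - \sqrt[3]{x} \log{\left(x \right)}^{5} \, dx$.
$\frac{10935}{512}$

Begin with the known integral
$$J(a) = \int_{0}^{1} - x^{a} \, dx = - \frac{1}{a + 1}.$$

Differentiating under the integral sign brings down a factor of $\ln x$:
$$\frac{dJ}{da} = \int_{0}^{1} - x^{a} \log{\left(x \right)} \, dx = \frac{1}{\left(a + 1\right)^{2}}.$$

Repeating $5$ times in total — each differentiation brings down another $\ln x$ — gives
$$\frac{d^{5}J}{da^{5}} = \int_{0}^{1} - x^{a} \log{\left(x \right)}^{5} \, dx = \frac{120}{\left(a + 1\right)^{6}},$$
and the integrand here is exactly the target integrand, so $I = \frac{120}{\left(a + 1\right)^{6}}$.

Setting $a = \frac{1}{3}$:
$$I = \frac{10935}{512}.$$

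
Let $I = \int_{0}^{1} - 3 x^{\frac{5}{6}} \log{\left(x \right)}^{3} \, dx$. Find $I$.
$\frac{23328}{14641}$

Begin with the known integral
$$J(a) = \int_{0}^{1} - 3 x^{a} \, dx = - \frac{3}{a + 1}.$$

Differentiating under the integral sign brings down a factor of $\ln x$:
$$\frac{dJ}{da} = \int_{0}^{1} - 3 x^{a} \log{\left(x \right)} \, dx = \frac{3}{\left(a + 1\right)^{2}}.$$

Repeating $3$ times in total — each differentiation brings down another $\ln x$ — gives
$$\frac{d^{3}J}{da^{3}} = \int_{0}^{1} - 3 x^{a} \log{\left(x \right)}^{3} \, dx = \frac{18}{\left(a + 1\right)^{4}},$$
and the integrand here is exactly the target integrand, so $I = \frac{18}{\left(a + 1\right)^{4}}$.

Setting $a = \frac{5}{6}$:
$$I = \frac{23328}{14641}.$$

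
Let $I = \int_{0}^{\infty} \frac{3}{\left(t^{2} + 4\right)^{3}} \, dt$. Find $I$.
$\frac{9 \pi}{512}$

Begin with the known result
$$J(a) = \int_{0}^{\infty} \frac{3}{a^{2} + t^{2}} \, dt = \frac{3 \pi}{2 a}.$$

Differentiating under the integral sign with respect to $a$,
$$\frac{dJ}{da} = \int_{0}^{\infty} - \frac{6 a}{\left(a^{2} + t^{2}\right)^{2}} \, dt = - \frac{3 \pi}{2 a^{2}},$$
so $\int_{0}^{\infty} \frac{3}{\left(a^{2} + t^{2}\right)^{2}} \, dt = \frac{3 \pi}{4 a^{3}}$.

Repeating — each differentiation of $1/(t^2+a^2)^j$ produces $-2ja/(t^2+a^2)^{j+1}$ — and dividing through by $-2ja$ at each step yields, after $2$ differentiations in total,
$$\int_{0}^{\infty} \frac{3}{\left(a^{2} + t^{2}\right)^{3}} \, dt = \frac{9 \pi}{16 a^{5}}.$$

Setting $a = 2$:
$$I = \frac{9 \pi}{512}.$$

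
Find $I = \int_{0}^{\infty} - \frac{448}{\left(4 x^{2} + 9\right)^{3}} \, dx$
$- \frac{14 \pi}{81}$

Recall the elementary integral
$$J(a) = \int_{0}^{\infty} - \frac{7}{a^{2} + x^{2}} \, dx = - \frac{7 \pi}{2 a}.$$

Differentiating under the integral sign with respect to $a$,
$$\frac{dJ}{da} = \int_{0}^{\infty} \frac{14 a}{\left(a^{2} + x^{2}\right)^{2}} \, dx = \frac{7 \pi}{2 a^{2}},$$
so $\int_{0}^{\infty} - \frac{7}{\left(a^{2} + x^{2}\right)^{2}} \, dx = - \frac{7 \pi}{4 a^{3}}$.

Repeating — each differentiation of $1/(x^2+a^2)^j$ produces $-2ja/(x^2+a^2)^{j+1}$ — and dividing through by $-2ja$ at each step yields, after $2$ differentiations in total,
$$\int_{0}^{\infty} - \frac{7}{\left(a^{2} + x^{2}\right)^{3}} \, dx = - \frac{21 \pi}{16 a^{5}}.$$

Setting $a = \frac{3}{2}$:
$$I = - \frac{14 \pi}{81}.$$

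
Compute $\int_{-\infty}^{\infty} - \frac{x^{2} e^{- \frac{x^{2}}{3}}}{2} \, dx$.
$- \frac{3 \sqrt{3} \sqrt{\pi}}{4}$

Consider the simpler parametrised integral
$$J(a) = \int_{-\infty}^{\infty} - \frac{e^{- a x^{2}}}{2} \, dx = - \frac{\sqrt{\pi}}{2 \sqrt{a}}.$$

Differentiating under the integral sign brings down a factor of $(-x^2)$:
$$\frac{dJ}{da} = \int_{-\infty}^{\infty} \frac{x^{2} e^{- a x^{2}}}{2} \, dx = \frac{\sqrt{\pi}}{4 a^{\frac{3}{2}}}.$$

The integral on the left is $-I$, so $I = - \frac{\sqrt{\pi}}{4 a^{\frac{3}{2}}}$.

Setting $a = \frac{1}{3}$:
$$I = - \frac{3 \sqrt{3} \sqrt{\pi}}{4}.$$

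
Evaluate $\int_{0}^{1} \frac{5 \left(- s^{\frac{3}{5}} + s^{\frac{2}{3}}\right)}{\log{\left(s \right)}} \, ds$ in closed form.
$\log{\left(\frac{9765625}{7962624} \right)}$

Introduce a parameter $a$ in the exponent: let $I(a) = \int_{0}^{1} \frac{5 \left(- s^{\frac{3}{5}} + s^{a}\right)}{\log{\left(s \right)}} \, ds$.

Since $\dfrac{\partial}{\partial a}\,s^{a} = s^{a} \ln s$, the $\ln s$ in the denominator cancels and
$$\frac{dI}{da} = \int_{0}^{1} 5 s^{a} \, ds = 5 \left[\frac{s^{a+1}}{a+1}\right]_0^1 = \frac{5}{a + 1}.$$

Integrating with respect to $a$ gives $I(a) = \log{\left(\frac{3125 \left(a + 1\right)^{5}}{32768} \right)} + C$.

At $a = \frac{3}{5}$ the integrand is identically $0$, so $I(\frac{3}{5}) = 0$. The closed form gives $0$, hence $C = 0$.

Setting $a = \frac{2}{3}$:
$$I = \log{\left(\frac{9765625}{7962624} \right)}.$$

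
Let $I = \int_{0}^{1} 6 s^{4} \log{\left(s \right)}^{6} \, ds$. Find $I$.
$\frac{864}{15625}$

Begin with the known integral
$$J(a) = \int_{0}^{1} 6 s^{a} \, ds = \frac{6}{a + 1}.$$

Differentiating under the integral sign brings down a factor of $\ln s$:
$$\frac{dJ}{da} = \int_{0}^{1} 6 s^{a} \log{\left(s \right)} \, ds = - \frac{6}{\left(a + 1\right)^{2}}.$$

Repeating $6$ times in total — each differentiation brings down another $\ln s$ — gives
$$\frac{d^{6}J}{da^{6}} = \int_{0}^{1} 6 s^{a} \log{\left(s \right)}^{6} \, ds = \frac{4320}{\left(a + 1\right)^{7}},$$
and the integrand here is exactly the target integrand, so $I = \frac{4320}{\left(a + 1\right)^{7}}$.

Setting $a = 4$:
$$I = \frac{864}{15625}.$$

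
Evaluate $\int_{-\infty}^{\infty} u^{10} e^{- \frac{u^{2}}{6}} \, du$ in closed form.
$229635 \sqrt{6} \sqrt{\pi}$

Start from the elementary integral
$$J(a) = \int_{-\infty}^{\infty} e^{- a u^{2}} \, du = \frac{\sqrt{\pi}}{\sqrt{a}}.$$

Differentiating under the integral sign brings down a factor of $(-u^2)$:
$$\frac{dJ}{da} = \int_{-\infty}^{\infty} - u^{2} e^{- a u^{2}} \, du = - \frac{\sqrt{\pi}}{2 a^{\frac{3}{2}}}.$$

Repeating $5$ times in total — each differentiation brings down another $(-u^2)$ — gives
$$\frac{d^{5}J}{da^{5}} = \int_{-\infty}^{\infty} - u^{10} e^{- a u^{2}} \, du = - \frac{945 \sqrt{\pi}}{32 a^{\frac{11}{2}}},$$
and the integrand here is $(-1)^{5}$ times the target integrand, so $I = (-1)^{5}\,\frac{d^{5}J}{da^{5}} = \frac{945 \sqrt{\pi}}{32 a^{\frac{11}{2}}}$.

Setting $a = \frac{1}{6}$:
$$I = 229635 \sqrt{6} \sqrt{\pi}.$$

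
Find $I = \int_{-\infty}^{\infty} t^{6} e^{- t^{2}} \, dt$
$\frac{15 \sqrt{\pi}}{8}$

Start from the elementary integral
$$J(a) = \int_{-\infty}^{\infty} e^{- a t^{2}} \, dt = \frac{\sqrt{\pi}}{\sqrt{a}}.$$

Differentiating under the integral sign brings down a factor of $(-t^2)$:
$$\frac{dJ}{da} = \int_{-\infty}^{\infty} - t^{2} e^{- a t^{2}} \, dt = - \frac{\sqrt{\pi}}{2 a^{\frac{3}{2}}}.$$

Repeating $3$ times in total — each differentiation brings down another $(-t^2)$ — gives
$$\frac{d^{3}J}{da^{3}} = \int_{-\infty}^{\infty} - t^{6} e^{- a t^{2}} \, dt = - \frac{15 \sqrt{\pi}}{8 a^{\frac{7}{2}}},$$
and the integrand here is $(-1)^{3}$ times the target integrand, so $I = (-1)^{3}\,\frac{d^{3}J}{da^{3}} = \frac{15 \sqrt{\pi}}{8 a^{\frac{7}{2}}}$.

Setting $a = 1$:
$$I = \frac{15 \sqrt{\pi}}{8}.$$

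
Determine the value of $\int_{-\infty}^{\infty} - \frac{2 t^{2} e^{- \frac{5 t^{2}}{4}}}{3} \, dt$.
$- \frac{8 \sqrt{5} \sqrt{\pi}}{75}$

Consider the simpler parametrised integral
$$J(a) = \int_{-\infty}^{\infty} - \frac{2 e^{- a t^{2}}}{3} \, dt = - \frac{2 \sqrt{\pi}}{3 \sqrt{a}}.$$

Differentiating under the integral sign brings down a factor of $(-t^2)$:
$$\frac{dJ}{da} = \int_{-\infty}^{\infty} \frac{2 t^{2} e^{- a t^{2}}}{3} \, dt = \frac{\sqrt{\pi}}{3 a^{\frac{3}{2}}}.$$

The integral on the left is $-I$, so $I = - \frac{\sqrt{\pi}}{3 a^{\frac{3}{2}}}$.

Setting $a = \frac{5}{4}$:
$$I = - \frac{8 \sqrt{5} \sqrt{\pi}}{75}.$$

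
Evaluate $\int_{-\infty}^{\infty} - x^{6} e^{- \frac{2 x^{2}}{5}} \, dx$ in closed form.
$- \frac{1875 \sqrt{10} \sqrt{\pi}}{128}$

Begin with the known integral
$$J(a) = \int_{-\infty}^{\infty} - e^{- a x^{2}} \, dx = - \frac{\sqrt{\pi}}{\sqrt{a}}.$$

Differentiating under the integral sign brings down a factor of $(-x^2)$:
$$\frac{dJ}{da} = \int_{-\infty}^{\infty} x^{2} e^{- a x^{2}} \, dx = \frac{\sqrt{\pi}}{2 a^{\frac{3}{2}}}.$$

Repeating $3$ times in total — each differentiation brings down another $(-x^2)$ — gives
$$\frac{d^{3}J}{da^{3}} = \int_{-\infty}^{\infty} x^{6} e^{- a x^{2}} \, dx = \frac{15 \sqrt{\pi}}{8 a^{\frac{7}{2}}},$$
and the integrand here is $(-1)^{3}$ times the target integrand, so $I = (-1)^{3}\,\frac{d^{3}J}{da^{3}} = - \frac{15 \sqrt{\pi}}{8 a^{\frac{7}{2}}}$.

Setting $a = \frac{2}{5}$:
$$I = - \frac{1875 \sqrt{10} \sqrt{\pi}}{128}.$$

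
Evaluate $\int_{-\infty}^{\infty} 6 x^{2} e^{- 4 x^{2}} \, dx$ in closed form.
$\frac{3 \sqrt{\pi}}{8}$

Begin with the known integral
$$J(a) = \int_{-\infty}^{\infty} 6 e^{- a x^{2}} \, dx = \frac{6 \sqrt{\pi}}{\sqrt{a}}.$$

Differentiating under the integral sign brings down a factor of $(-x^2)$:
$$\frac{dJ}{da} = \int_{-\infty}^{\infty} - 6 x^{2} e^{- a x^{2}} \, dx = - \frac{3 \sqrt{\pi}}{a^{\frac{3}{2}}}.$$

The integral on the left is $-I$, so $I = \frac{3 \sqrt{\pi}}{a^{\frac{3}{2}}}$.

Setting $a = 4$:
$$I = \frac{3 \sqrt{\pi}}{8}.$$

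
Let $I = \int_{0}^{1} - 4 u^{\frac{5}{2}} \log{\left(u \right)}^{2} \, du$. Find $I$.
$- \frac{64}{343}$

Start from the elementary integral
$$J(a) = \int_{0}^{1} - 4 u^{a} \, du = - \frac{4}{a + 1}.$$

Differentiating under the integral sign brings down a factor of $\ln u$:
$$\frac{dJ}{da} = \int_{0}^{1} - 4 u^{a} \log{\left(u \right)} \, du = \frac{4}{\left(a + 1\right)^{2}}.$$

Repeating twice in total — each differentiation brings down another $\ln u$ — gives
$$\frac{d^{2}J}{da^{2}} = \int_{0}^{1} - 4 u^{a} \log{\left(u \right)}^{2} \, du = - \frac{8}{\left(a + 1\right)^{3}},$$
and the integrand here is exactly the target integrand, so $I = - \frac{8}{\left(a + 1\right)^{3}}$.

Setting $a = \frac{5}{2}$:
$$I = - \frac{64}{343}.$$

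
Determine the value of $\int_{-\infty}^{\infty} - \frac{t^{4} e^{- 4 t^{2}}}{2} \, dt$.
$- \frac{3 \sqrt{\pi}}{256}$

Start from the elementary integral
$$J(a) = \int_{-\infty}^{\infty} - \frac{e^{- a t^{2}}}{2} \, dt = - \frac{\sqrt{\pi}}{2 \sqrt{a}}.$$

Differentiating under the integral sign brings down a factor of $(-t^2)$:
$$\frac{dJ}{da} = \int_{-\infty}^{\infty} \frac{t^{2} e^{- a t^{2}}}{2} \, dt = \frac{\sqrt{\pi}}{4 a^{\frac{3}{2}}}.$$

Repeating twice in total — each differentiation brings down another $(-t^2)$ — gives
$$\frac{d^{2}J}{da^{2}} = \int_{-\infty}^{\infty} - \frac{t^{4} e^{- a t^{2}}}{2} \, dt = - \frac{3 \sqrt{\pi}}{8 a^{\frac{5}{2}}},$$
and the integrand here is exactly the target integrand, so $I = - \frac{3 \sqrt{\pi}}{8 a^{\frac{5}{2}}}$.

Setting $a = 4$:
$$I = - \frac{3 \sqrt{\pi}}{256}.$$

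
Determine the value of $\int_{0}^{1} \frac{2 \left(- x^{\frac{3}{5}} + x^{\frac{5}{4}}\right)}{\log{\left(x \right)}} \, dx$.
$- \log{\left(\frac{1024}{2025} \right)}$

Consider the one-parameter family: let $I(a) = \int_{0}^{1} \frac{2 \left(x^{\frac{5}{4}} - x^{a}\right)}{\log{\left(x \right)}} \, dx$.

Since $\dfrac{\partial}{\partial a}\,x^{a} = x^{a} \ln x$, the $\ln x$ in the denominator cancels and
$$\frac{dI}{da} = \int_{0}^{1} -2 x^{a} \, dx = -2 \left[\frac{x^{a+1}}{a+1}\right]_0^1 = - \frac{2}{a + 1}.$$

Integrating with respect to $a$ gives $I(a) = - \log{\left(\frac{16 \left(a + 1\right)^{2}}{81} \right)} + C$.

At $a = \frac{5}{4}$ the integrand is identically $0$, so $I(\frac{5}{4}) = 0$. The closed form gives $0$, hence $C = 0$.

Setting $a = \frac{3}{5}$:
$$I = - \log{\left(\frac{1024}{2025} \right)}.$$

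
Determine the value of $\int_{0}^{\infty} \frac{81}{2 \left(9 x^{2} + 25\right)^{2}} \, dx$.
$\frac{27 \pi}{1000}$

Recall the elementary integral
$$J(a) = \int_{0}^{\infty} \frac{1}{2 \left(a^{2} + x^{2}\right)} \, dx = \frac{\pi}{4 a}.$$

Differentiating under the integral sign with respect to $a$,
$$\frac{dJ}{da} = \int_{0}^{\infty} - \frac{a}{\left(a^{2} + x^{2}\right)^{2}} \, dx = - \frac{\pi}{4 a^{2}},$$
so $\int_{0}^{\infty} \frac{1}{2 \left(a^{2} + x^{2}\right)^{2}} \, dx = \frac{\pi}{8 a^{3}}$.

Setting $a = \frac{5}{3}$:
$$I = \frac{27 \pi}{1000}.$$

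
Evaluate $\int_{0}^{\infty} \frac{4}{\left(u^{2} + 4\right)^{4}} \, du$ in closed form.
$\frac{5 \pi}{1024}$

Start from the standard arctangent integral
$$J(a) = \int_{0}^{\infty} \frac{4}{a^{2} + u^{2}} \, du = \frac{2 \pi}{a}.$$

Differentiating under the integral sign with respect to $a$,
$$\frac{dJ}{da} = \int_{0}^{\infty} - \frac{8 a}{\left(a^{2} + u^{2}\right)^{2}} \, du = - \frac{2 \pi}{a^{2}},$$
so $\int_{0}^{\infty} \frac{4}{\left(a^{2} + u^{2}\right)^{2}} \, du = \frac{\pi}{a^{3}}$.

Repeating — each differentiation of $1/(u^2+a^2)^j$ produces $-2ja/(u^2+a^2)^{j+1}$ — and dividing through by $-2ja$ at each step yields, after $3$ differentiations in total,
$$\int_{0}^{\infty} \frac{4}{\left(a^{2} + u^{2}\right)^{4}} \, du = \frac{5 \pi}{8 a^{7}}.$$

Setting $a = 2$:
$$I = \frac{5 \pi}{1024}.$$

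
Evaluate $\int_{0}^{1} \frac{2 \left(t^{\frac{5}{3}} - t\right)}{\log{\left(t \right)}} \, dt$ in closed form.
$\log{\left(\frac{16}{9} \right)}$

Consider the one-parameter family: let $I(a) = \int_{0}^{1} \frac{2 \left(- t + t^{a}\right)}{\log{\left(t \right)}} \, dt$.

Since $\dfrac{\partial}{\partial a}\,t^{a} = t^{a} \ln t$, the $\ln t$ in the denominator cancels and
$$\frac{dI}{da} = \int_{0}^{1} 2 t^{a} \, dt = 2 \left[\frac{t^{a+1}}{a+1}\right]_0^1 = \frac{2}{a + 1}.$$

Integrating with respect to $a$ gives $I(a) = \log{\left(\frac{\left(a + 1\right)^{2}}{4} \right)} + C$.

At $a = 1$ the integrand is identically $0$, so $I(1) = 0$. The closed form gives $0$, hence $C = 0$.

Setting $a = \frac{5}{3}$:
$$I = \log{\left(\frac{16}{9} \right)}.$$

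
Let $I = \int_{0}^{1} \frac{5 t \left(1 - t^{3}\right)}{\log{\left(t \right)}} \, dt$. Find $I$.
$\log{\left(\frac{32}{3125} \right)}$

Replace the exponent $4$ by a parameter $a$: let $I(a) = \int_{0}^{1} \frac{5 \left(t - t^{a}\right)}{\log{\left(t \right)}} \, dt$.

Since $\dfrac{\partial}{\partial a}\,t^{a} = t^{a} \ln t$, the $\ln t$ in the denominator cancels and
$$\frac{dI}{da} = \int_{0}^{1} -5 t^{a} \, dt = -5 \left[\frac{t^{a+1}}{a+1}\right]_0^1 = - \frac{5}{a + 1}.$$

Integrating with respect to $a$ gives $I(a) = \log{\left(\frac{32}{\left(a + 1\right)^{5}} \right)} + C$.

At $a = 1$ the integrand is identically $0$, so $I(1) = 0$. The closed form gives $0$, hence $C = 0$.

Setting $a = 4$:
$$I = \log{\left(\frac{32}{3125} \right)}.$$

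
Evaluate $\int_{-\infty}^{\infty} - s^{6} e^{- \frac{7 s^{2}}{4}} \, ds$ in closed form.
$- \frac{240 \sqrt{7} \sqrt{\pi}}{2401}$

Start from the elementary integral
$$J(a) = \int_{-\infty}^{\infty} - e^{- a s^{2}} \, ds = - \frac{\sqrt{\pi}}{\sqrt{a}}.$$

Differentiating under the integral sign brings down a factor of $(-s^2)$:
$$\frac{dJ}{da} = \int_{-\infty}^{\infty} s^{2} e^{- a s^{2}} \, ds = \frac{\sqrt{\pi}}{2 a^{\frac{3}{2}}}.$$

Repeating $3$ times in total — each differentiation brings down another $(-s^2)$ — gives
$$\frac{d^{3}J}{da^{3}} = \int_{-\infty}^{\infty} s^{6} e^{- a s^{2}} \, ds = \frac{15 \sqrt{\pi}}{8 a^{\frac{7}{2}}},$$
and the integrand here is $(-1)^{3}$ times the target integrand, so $I = (-1)^{3}\,\frac{d^{3}J}{da^{3}} = - \frac{15 \sqrt{\pi}}{8 a^{\frac{7}{2}}}$.

Setting $a = \frac{7}{4}$:
$$I = - \frac{240 \sqrt{7} \sqrt{\pi}}{2401}.$$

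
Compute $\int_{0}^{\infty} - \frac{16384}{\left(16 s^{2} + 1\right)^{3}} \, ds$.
$- 768 \pi$

Begin with the known result
$$J(a) = \int_{0}^{\infty} - \frac{4}{a^{2} + s^{2}} \, ds = - \frac{2 \pi}{a}.$$

Differentiating under the integral sign with respect to $a$,
$$\frac{dJ}{da} = \int_{0}^{\infty} \frac{8 a}{\left(a^{2} + s^{2}\right)^{2}} \, ds = \frac{2 \pi}{a^{2}},$$
so $\int_{0}^{\infty} - \frac{4}{\left(a^{2} + s^{2}\right)^{2}} \, ds = - \frac{\pi}{a^{3}}$.

Repeating — each differentiation of $1/(s^2+a^2)^j$ produces $-2ja/(s^2+a^2)^{j+1}$ — and dividing through by $-2ja$ at each step yields, after $2$ differentiations in total,
$$\int_{0}^{\infty} - \frac{4}{\left(a^{2} + s^{2}\right)^{3}} \, ds = - \frac{3 \pi}{4 a^{5}}.$$

Setting $a = \frac{1}{4}$:
$$I = - 768 \pi.$$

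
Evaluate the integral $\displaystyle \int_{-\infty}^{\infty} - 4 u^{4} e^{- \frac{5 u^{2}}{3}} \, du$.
$- \frac{27 \sqrt{15} \sqrt{\pi}}{125}$

Start from the elementary integral
$$J(a) = \int_{-\infty}^{\infty} - 4 e^{- a u^{2}} \, du = - \frac{4 \sqrt{\pi}}{\sqrt{a}}.$$

Differentiating under the integral sign brings down a factor of $(-u^2)$:
$$\frac{dJ}{da} = \int_{-\infty}^{\infty} 4 u^{2} e^{- a u^{2}} \, du = \frac{2 \sqrt{\pi}}{a^{\frac{3}{2}}}.$$

Repeating twice in total — each differentiation brings down another $(-u^2)$ — gives
$$\frac{d^{2}J}{da^{2}} = \int_{-\infty}^{\infty} - 4 u^{4} e^{- a u^{2}} \, du = - \frac{3 \sqrt{\pi}}{a^{\frac{5}{2}}},$$
and the integrand here is exactly the target integrand, so $I = - \frac{3 \sqrt{\pi}}{a^{\frac{5}{2}}}$.

Setting $a = \frac{5}{3}$:
$$I = - \frac{27 \sqrt{15} \sqrt{\pi}}{125}.$$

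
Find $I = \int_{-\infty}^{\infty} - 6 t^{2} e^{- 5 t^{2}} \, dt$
$- \frac{3 \sqrt{5} \sqrt{\pi}}{25}$

Begin with the known integral
$$J(a) = \int_{-\infty}^{\infty} - 6 e^{- a t^{2}} \, dt = - \frac{6 \sqrt{\pi}}{\sqrt{a}}.$$

Differentiating under the integral sign brings down a factor of $(-t^2)$:
$$\frac{dJ}{da} = \int_{-\infty}^{\infty} 6 t^{2} e^{- a t^{2}} \, dt = \frac{3 \sqrt{\pi}}{a^{\frac{3}{2}}}.$$

The integral on the left is $-I$, so $I = - \frac{3 \sqrt{\pi}}{a^{\frac{3}{2}}}$.

Setting $a = 5$:
$$I = - \frac{3 \sqrt{5} \sqrt{\pi}}{25}.$$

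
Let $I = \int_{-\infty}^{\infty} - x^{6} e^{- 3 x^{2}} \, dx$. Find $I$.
$- \frac{5 \sqrt{3} \sqrt{\pi}}{216}$

Start from the elementary integral
$$J(a) = \int_{-\infty}^{\infty} - e^{- a x^{2}} \, dx = - \frac{\sqrt{\pi}}{\sqrt{a}}.$$

Differentiating under the integral sign brings down a factor of $(-x^2)$:
$$\frac{dJ}{da} = \int_{-\infty}^{\infty} x^{2} e^{- a x^{2}} \, dx = \frac{\sqrt{\pi}}{2 a^{\frac{3}{2}}}.$$

Repeating $3$ times in total — each differentiation brings down another $(-x^2)$ — gives
$$\frac{d^{3}J}{da^{3}} = \int_{-\infty}^{\infty} x^{6} e^{- a x^{2}} \, dx = \frac{15 \sqrt{\pi}}{8 a^{\frac{7}{2}}},$$
and the integrand here is $(-1)^{3}$ times the target integrand, so $I = (-1)^{3}\,\frac{d^{3}J}{da^{3}} = - \frac{15 \sqrt{\pi}}{8 a^{\frac{7}{2}}}$.

Setting $a = 3$:
$$I = - \frac{5 \sqrt{3} \sqrt{\pi}}{216}.$$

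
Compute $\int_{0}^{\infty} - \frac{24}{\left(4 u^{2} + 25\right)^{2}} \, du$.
$- \frac{3 \pi}{125}$

Start from the standard arctangent integral
$$J(a) = \int_{0}^{\infty} - \frac{3}{2 \left(a^{2} + u^{2}\right)} \, du = - \frac{3 \pi}{4 a}.$$

Differentiating under the integral sign with respect to $a$,
$$\frac{dJ}{da} = \int_{0}^{\infty} \frac{3 a}{\left(a^{2} + u^{2}\right)^{2}} \, du = \frac{3 \pi}{4 a^{2}},$$
so $\int_{0}^{\infty} - \frac{3}{2 \left(a^{2} + u^{2}\right)^{2}} \, du = - \frac{3 \pi}{8 a^{3}}$.

Setting $a = \frac{5}{2}$:
$$I = - \frac{3 \pi}{125}.$$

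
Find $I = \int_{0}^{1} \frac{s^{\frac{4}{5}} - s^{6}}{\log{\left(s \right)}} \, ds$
$\log{\left(\frac{9}{35} \right)}$

Replace the exponent $\frac{4}{5}$ by a parameter $a$: let $I(a) = \int_{0}^{1} \frac{- s^{6} + s^{a}}{\log{\left(s \right)}} \, ds$.

Since $\dfrac{\partial}{\partial a}\,s^{a} = s^{a} \ln s$, the $\ln s$ in the denominator cancels and
$$\frac{dI}{da} = \int_{0}^{1} s^{a} \, ds = \left[\frac{s^{a+1}}{a+1}\right]_0^1 = \frac{1}{a + 1}.$$

Integrating with respect to $a$ gives $I(a) = \log{\left(\frac{a}{7} + \frac{1}{7} \right)} + C$.

At $a = 6$ the integrand is identically $0$, so $I(6) = 0$. The closed form gives $0$, hence $C = 0$.

Setting $a = \frac{4}{5}$:
$$I = \log{\left(\frac{9}{35} \right)}.$$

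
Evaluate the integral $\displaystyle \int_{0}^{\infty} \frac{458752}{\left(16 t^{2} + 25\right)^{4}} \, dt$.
$\frac{3584 \pi}{15625}$

Start from the standard arctangent integral
$$J(a) = \int_{0}^{\infty} \frac{7}{a^{2} + t^{2}} \, dt = \frac{7 \pi}{2 a}.$$

Differentiating under the integral sign with respect to $a$,
$$\frac{dJ}{da} = \int_{0}^{\infty} - \frac{14 a}{\left(a^{2} + t^{2}\right)^{2}} \, dt = - \frac{7 \pi}{2 a^{2}},$$
so $\int_{0}^{\infty} \frac{7}{\left(a^{2} + t^{2}\right)^{2}} \, dt = \frac{7 \pi}{4 a^{3}}$.

Repeating — each differentiation of $1/(t^2+a^2)^j$ produces $-2ja/(t^2+a^2)^{j+1}$ — and dividing through by $-2ja$ at each step yields, after $3$ differentiations in total,
$$\int_{0}^{\infty} \frac{7}{\left(a^{2} + t^{2}\right)^{4}} \, dt = \frac{35 \pi}{32 a^{7}}.$$

Setting $a = \frac{5}{4}$:
$$I = \frac{3584 \pi}{15625}.$$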